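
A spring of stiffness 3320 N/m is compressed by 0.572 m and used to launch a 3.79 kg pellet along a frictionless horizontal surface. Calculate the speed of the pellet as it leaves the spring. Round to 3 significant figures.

Spring PE converts entirely to kinetic energy: ½kx² = ½mv²
v = x√(k/m) = 0.572 × √(3320/3.79) = 16.93 m/s

v = 16.9 m/s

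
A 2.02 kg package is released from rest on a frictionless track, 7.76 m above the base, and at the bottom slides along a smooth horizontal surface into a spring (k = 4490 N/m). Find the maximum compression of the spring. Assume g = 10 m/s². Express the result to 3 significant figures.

x = 0.264 m

Gravitational PE at the top equals spring PE at max compression: mgh = ½kx²
x = √(2mgh/k) = √(2 × 2.02 × 10 × 7.76 / 4490) = 0.2642 m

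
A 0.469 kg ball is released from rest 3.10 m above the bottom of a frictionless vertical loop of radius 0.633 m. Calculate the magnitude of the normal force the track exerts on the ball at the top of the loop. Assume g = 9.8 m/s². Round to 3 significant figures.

N = 22.0 N

Energy from release to top (height 2r): mgh = ½mv_top² + mg(2r)
v_top² = 2g(h − 2r) = 2(9.8)(3.10 − 1.266) = 35.946 m²/s²
At the top, both N and weight point toward the centre: N + mg = mv_top²/r
N = m(v_top²/r − g) = 0.469(35.946/0.633 − 9.8) = 22.04 N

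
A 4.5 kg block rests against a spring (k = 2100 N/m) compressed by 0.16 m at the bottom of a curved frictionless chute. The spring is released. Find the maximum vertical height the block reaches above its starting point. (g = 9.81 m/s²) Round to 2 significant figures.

All spring PE becomes gravitational PE at the highest point: ½kx² = mgh
h = kx²/(2mg) = (2100)(0.16)²/(2 × 4.5 × 9.81) = 0.6089 m

h = 0.61 m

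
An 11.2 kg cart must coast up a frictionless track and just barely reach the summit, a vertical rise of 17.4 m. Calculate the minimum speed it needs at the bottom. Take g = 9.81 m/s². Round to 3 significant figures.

At the top it is momentarily at rest, so all KE converts to PE: ½mv² = mgh
v = √(2gh) = √(2 × 9.81 × 17.4) = 18.48 m/s

v = 18.5 m/s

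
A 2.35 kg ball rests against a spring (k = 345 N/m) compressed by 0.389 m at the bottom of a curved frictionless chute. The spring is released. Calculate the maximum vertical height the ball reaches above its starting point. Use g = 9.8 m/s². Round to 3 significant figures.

All spring PE becomes gravitational PE at the highest point: ½kx² = mgh
h = kx²/(2mg) = (345)(0.389)²/(2 × 2.35 × 9.8) = 1.133 m

h = 1.13 m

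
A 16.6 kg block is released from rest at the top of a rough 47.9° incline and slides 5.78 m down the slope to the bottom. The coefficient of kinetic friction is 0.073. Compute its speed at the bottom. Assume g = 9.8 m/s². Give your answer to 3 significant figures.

v = 8.86 m/s

Taking the bottom as reference, mgh = ½mv² + μ_k N L with h = L sinθ, N = mg cosθ:
mgh = mgL sinθ = (16.6)(9.8)(5.78)sin47.9° = 697.67 J
W_f = μ_k mg cosθ · L = (0.073)(16.6)(9.8)cos47.9°·5.78 = 46.02 J
½mv² = 697.67 − 46.02 = 651.65 J
v = √(2 × 651.65/16.6) = 8.861 m/s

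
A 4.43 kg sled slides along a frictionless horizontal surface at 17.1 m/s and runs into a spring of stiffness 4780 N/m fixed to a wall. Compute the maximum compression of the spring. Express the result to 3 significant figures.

At max compression the sled is momentarily at rest: ½mv² = ½kx²
x = v√(m/k) = 17.1 × √(4.43/4780) = 0.5206 m

x = 0.521 m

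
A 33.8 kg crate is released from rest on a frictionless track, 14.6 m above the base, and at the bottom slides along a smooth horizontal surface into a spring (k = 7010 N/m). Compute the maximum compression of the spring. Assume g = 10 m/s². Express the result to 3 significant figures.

x = 1.19 m

Energy conservation (no friction) from release to max compression: mgh = ½kx²
x = √(2mgh/k) = √(2 × 33.8 × 10 × 14.6 / 7010) = 1.187 m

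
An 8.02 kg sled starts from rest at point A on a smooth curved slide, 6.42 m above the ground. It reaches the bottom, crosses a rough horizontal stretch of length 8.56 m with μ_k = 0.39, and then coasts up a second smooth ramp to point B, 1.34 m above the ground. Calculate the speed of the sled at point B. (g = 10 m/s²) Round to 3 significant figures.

Energy at A: mgh₁ = (8.02)(10)(6.42) = 514.88 J
Friction loss: W_f = μ_k mg d = 267.7 J
At B: ½mv² + mgh₂ = mgh₁ − W_f
½mv² = 514.88 − 267.7 − 107.47 = 139.68 J
v = √(2 × 139.68/8.02) = 5.902 m/s

v = 5.90 m/s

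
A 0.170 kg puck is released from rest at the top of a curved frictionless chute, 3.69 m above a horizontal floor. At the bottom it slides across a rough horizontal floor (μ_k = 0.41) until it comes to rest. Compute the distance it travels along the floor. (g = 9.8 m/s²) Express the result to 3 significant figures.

Energy bookkeeping (friction removes W_f = μ_k N d):
At rest all PE has been dissipated by friction: mgh = μ_k m g d
d = h/μ_k = 3.69/0.41 = 9.000 m

d = 9.00 m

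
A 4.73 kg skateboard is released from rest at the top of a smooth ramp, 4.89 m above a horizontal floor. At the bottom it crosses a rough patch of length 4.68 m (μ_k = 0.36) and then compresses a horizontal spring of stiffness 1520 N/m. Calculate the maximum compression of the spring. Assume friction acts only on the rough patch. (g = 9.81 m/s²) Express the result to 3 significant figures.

Initial energy: E₁ = mgh = (4.73)(9.81)(4.89) = 226.90 J
Friction removes W_f = μ_k mg d = (0.36)(4.73)(9.81)(4.68) = 78.18 J
Energy reaching the spring: E = 226.90 − 78.18 = 148.73 J
At max compression ½kx² = E ⇒ x = √(2E/k) = √(2 × 148.73/1520) = 0.4424 m

x = 0.442 m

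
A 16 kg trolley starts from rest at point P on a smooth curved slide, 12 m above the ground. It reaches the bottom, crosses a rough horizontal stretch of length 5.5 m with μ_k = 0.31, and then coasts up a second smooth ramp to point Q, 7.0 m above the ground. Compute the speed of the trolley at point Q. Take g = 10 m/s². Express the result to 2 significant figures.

Energy at P: mgh₁ = (16)(10)(12) = 1920.0 J
Friction loss: W_f = μ_k mg d = 272.8 J
At Q: ½mv² + mgh₂ = mgh₁ − W_f
½mv² = 1920.0 − 272.8 − 1120.0 = 527.20 J
v = √(2 × 527.20/16) = 8.118 m/s

v = 8.1 m/s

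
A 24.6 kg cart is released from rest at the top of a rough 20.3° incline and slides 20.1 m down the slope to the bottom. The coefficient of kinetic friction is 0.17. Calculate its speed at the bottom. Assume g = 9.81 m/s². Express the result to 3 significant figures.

v = 8.60 m/s

Taking the bottom as reference, mgh = ½mv² + μ_k N L with h = L sinθ, N = mg cosθ:
mgh = mgL sinθ = (24.6)(9.81)(20.1)sin20.3° = 1682.9 J
W_f = μ_k mg cosθ · L = (0.17)(24.6)(9.81)cos20.3°·20.1 = 773.4 J
½mv² = 1682.9 − 773.4 = 909.47 J
v = √(2 × 909.47/24.6) = 8.599 m/s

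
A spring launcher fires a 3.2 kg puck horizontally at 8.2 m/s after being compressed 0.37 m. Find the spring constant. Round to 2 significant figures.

Spring PE at full compression equals KE at release: ½kx² = ½mv²
k = mv²/x² = (3.2)(8.2)²/(0.37)² = 1572 N/m

k = 1600 N/m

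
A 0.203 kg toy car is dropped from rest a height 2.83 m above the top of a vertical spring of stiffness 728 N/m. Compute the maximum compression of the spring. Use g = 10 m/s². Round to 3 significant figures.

Let x be the compression. The total drop is H + x, and the car is instantaneously at rest at max compression, so energy conservation gives:
mg(H + x) = ½kx²
½(728)x² − (0.203)(10)x − (0.203)(10)(2.83) = 0
364.0x² − 2.030x − 5.745 = 0
x = [2.030 + √(4.121 + 8364.6)]/(2 × 364.0) = 0.1284 m

x = 0.128 m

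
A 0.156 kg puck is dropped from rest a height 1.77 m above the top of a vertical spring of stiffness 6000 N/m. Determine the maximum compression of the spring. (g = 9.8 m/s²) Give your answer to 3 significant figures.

x = 0.0303 m

Measuring PE from the top of the relaxed spring, at max compression the puck has dropped H + x with zero KE, so:
mg(H + x) = ½kx²
½(6000)x² − (0.156)(9.8)x − (0.156)(9.8)(1.77) = 0
3000x² − 1.529x − 2.706 = 0
x = [1.529 + √(2.337 + 32472)]/(2 × 3000) = 0.03029 m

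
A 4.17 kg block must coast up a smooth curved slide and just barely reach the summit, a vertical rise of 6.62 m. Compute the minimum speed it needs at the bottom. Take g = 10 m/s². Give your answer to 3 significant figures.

At the top it is momentarily at rest, so all KE converts to PE: ½mv² = mgh
v = √(2gh) = √(2 × 10 × 6.62) = 11.51 m/s

v = 11.5 m/s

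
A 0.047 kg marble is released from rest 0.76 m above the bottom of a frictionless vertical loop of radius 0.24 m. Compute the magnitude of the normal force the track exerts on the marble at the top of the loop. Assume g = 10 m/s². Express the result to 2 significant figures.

N = 0.63 N

Energy from release to top (height 2r): mgh = ½mv_top² + mg(2r)
v_top² = 2g(h − 2r) = 2(10)(0.76 − 0.4800) = 5.6000 m²/s²
At the top, both N and weight point toward the centre: N + mg = mv_top²/r
N = m(v_top²/r − g) = 0.047(5.6000/0.24 − 10) = 0.6267 N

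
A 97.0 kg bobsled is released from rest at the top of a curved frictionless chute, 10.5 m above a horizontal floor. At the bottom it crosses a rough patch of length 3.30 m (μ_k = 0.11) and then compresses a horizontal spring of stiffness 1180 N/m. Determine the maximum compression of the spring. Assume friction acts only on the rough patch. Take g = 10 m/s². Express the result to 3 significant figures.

x = 4.08 m

Initial energy: E₁ = mgh = (97.0)(10)(10.5) = 10185 J
Friction removes W_f = μ_k mg d = (0.11)(97.0)(10)(3.30) = 352.1 J
Energy reaching the spring: E = 10185 − 352.1 = 9832.9 J
At max compression ½kx² = E ⇒ x = √(2E/k) = √(2 × 9832.9/1180) = 4.082 m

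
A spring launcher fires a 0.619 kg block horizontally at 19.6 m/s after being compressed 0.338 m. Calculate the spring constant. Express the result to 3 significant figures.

k = 2080 N/m

Energy stored in the spring equals the launch KE: ½kx² = ½mv²
k = mv²/x² = (0.619)(19.6)²/(0.338)² = 2081 N/m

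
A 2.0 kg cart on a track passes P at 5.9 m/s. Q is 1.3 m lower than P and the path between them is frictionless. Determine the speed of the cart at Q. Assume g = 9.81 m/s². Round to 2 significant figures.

v = 7.8 m/s

Energy conservation between the two points: ½mv₀² + mgh = ½mv²
v² = v₀² + 2gh = (5.9)² + 2(9.81)(1.3) = 60.316
v = √60.316 = 7.766 m/s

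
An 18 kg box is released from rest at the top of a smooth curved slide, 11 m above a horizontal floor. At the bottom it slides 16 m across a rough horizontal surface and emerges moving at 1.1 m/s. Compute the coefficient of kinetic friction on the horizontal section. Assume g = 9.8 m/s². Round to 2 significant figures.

μ_k = 0.68

Energy bookkeeping (friction removes W_f = μ_k N d):
mgh = ½mv² + μ_k m g d
mgh = 1940.4 J; ½mv² = 10.890 J
W_f = 1940.4 − 10.890 = 1930 J
μ_k = W_f/(mg·d) = 1930/(176.4 × 16) = 0.6836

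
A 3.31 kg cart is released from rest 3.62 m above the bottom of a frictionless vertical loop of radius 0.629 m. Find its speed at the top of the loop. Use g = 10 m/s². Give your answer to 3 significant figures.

v = 6.87 m/s

Energy conservation: mgh = ½mv_top² + mg(2r)
v_top² = 2g(h − 2r) = 2(10)(3.62 − 1.258) = 47.24
v_top = 6.873 m/s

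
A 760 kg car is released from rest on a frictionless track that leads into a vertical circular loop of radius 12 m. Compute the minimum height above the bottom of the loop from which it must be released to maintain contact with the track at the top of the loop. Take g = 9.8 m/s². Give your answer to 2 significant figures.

h = 30 m

At the top, for minimum speed gravity alone supplies the centripetal force: mg = mv_top²/r ⇒ v_top² = gr = 117.6 m²/s²
Energy conservation from release height h to the top (height 2r): mgh = ½mv_top² + mg(2r)
h = v_top²/(2g) + 2r = r/2 + 2r = 5r/2 = 30.00 m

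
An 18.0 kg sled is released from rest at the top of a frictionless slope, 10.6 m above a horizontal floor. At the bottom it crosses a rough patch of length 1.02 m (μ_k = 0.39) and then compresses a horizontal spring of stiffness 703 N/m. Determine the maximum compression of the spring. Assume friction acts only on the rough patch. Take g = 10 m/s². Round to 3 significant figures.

Initial energy: E₁ = mgh = (18.0)(10)(10.6) = 1908.0 J
Friction removes W_f = μ_k mg d = (0.39)(18.0)(10)(1.02) = 71.60 J
Energy reaching the spring: E = 1908.0 − 71.60 = 1836.4 J
At max compression ½kx² = E ⇒ x = √(2E/k) = √(2 × 1836.4/703) = 2.286 m

x = 2.29 m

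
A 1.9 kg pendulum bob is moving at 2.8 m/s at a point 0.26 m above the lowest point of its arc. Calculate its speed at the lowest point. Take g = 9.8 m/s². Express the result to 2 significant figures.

v = 3.6 m/s

Mechanical energy is conserved (no friction): ½mv₀² + mgh = ½mv²
The mass cancels from both sides.
v² = v₀² + 2gh = (2.8)² + 2(9.8)(0.26) = 12.936
v = √12.936 = 3.597 m/s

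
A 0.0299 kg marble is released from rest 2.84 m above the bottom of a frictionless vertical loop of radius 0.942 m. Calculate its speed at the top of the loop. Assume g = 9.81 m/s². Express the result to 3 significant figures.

v = 4.33 m/s

Energy conservation: mgh = ½mv_top² + mg(2r)
v_top² = 2g(h − 2r) = 2(9.81)(2.84 − 1.884) = 18.76
v_top = 4.331 m/s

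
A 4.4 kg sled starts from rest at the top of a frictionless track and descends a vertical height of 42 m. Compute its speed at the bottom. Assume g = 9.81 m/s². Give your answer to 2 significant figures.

By conservation of mechanical energy, mgh = ½mv²
v = √(2gh) = √(2 × 9.81 × 42) = √824.04 = 28.71 m/s

v = 29 m/s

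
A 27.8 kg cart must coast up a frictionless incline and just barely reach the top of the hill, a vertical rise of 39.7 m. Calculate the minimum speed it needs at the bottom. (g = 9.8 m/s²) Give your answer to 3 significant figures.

At the top it is momentarily at rest, so all KE converts to PE: ½mv² = mgh
v = √(2gh) = √(2 × 9.8 × 39.7) = 27.89 m/s

v = 27.9 m/s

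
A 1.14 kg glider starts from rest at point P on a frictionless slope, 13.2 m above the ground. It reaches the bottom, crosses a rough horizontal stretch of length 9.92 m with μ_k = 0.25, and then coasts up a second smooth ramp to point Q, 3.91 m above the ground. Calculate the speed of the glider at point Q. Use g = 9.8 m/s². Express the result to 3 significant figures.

Energy at P: mgh₁ = (1.14)(9.8)(13.2) = 147.47 J
Friction loss: W_f = μ_k mg d = 27.71 J
At Q: ½mv² + mgh₂ = mgh₁ − W_f
½mv² = 147.47 − 27.71 − 43.683 = 76.081 J
v = √(2 × 76.081/1.14) = 11.55 m/s

v = 11.6 m/s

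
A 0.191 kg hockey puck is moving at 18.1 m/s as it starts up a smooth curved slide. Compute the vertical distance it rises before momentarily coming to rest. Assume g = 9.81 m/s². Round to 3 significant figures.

h = 16.7 m

By energy conservation, ½mv² = mgh
h = v²/(2g) = 18.1²/(2 × 9.81) = 16.70 m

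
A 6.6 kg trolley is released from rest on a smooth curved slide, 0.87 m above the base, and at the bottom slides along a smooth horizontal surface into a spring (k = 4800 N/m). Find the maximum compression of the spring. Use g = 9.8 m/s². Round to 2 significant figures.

x = 0.15 m

At max compression the trolley is momentarily at rest: mgh = ½kx²
x = √(2mgh/k) = √(2 × 6.6 × 9.8 × 0.87 / 4800) = 0.1531 m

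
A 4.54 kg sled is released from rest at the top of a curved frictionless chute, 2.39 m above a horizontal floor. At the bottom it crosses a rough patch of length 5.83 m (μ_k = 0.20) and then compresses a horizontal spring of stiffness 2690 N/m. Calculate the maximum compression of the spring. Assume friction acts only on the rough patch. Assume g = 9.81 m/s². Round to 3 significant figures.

Initial energy: E₁ = mgh = (4.54)(9.81)(2.39) = 106.44 J
Friction removes W_f = μ_k mg d = (0.20)(4.54)(9.81)(5.83) = 51.93 J
Energy reaching the spring: E = 106.44 − 51.93 = 54.514 J
At max compression ½kx² = E ⇒ x = √(2E/k) = √(2 × 54.514/2690) = 0.2013 m

x = 0.201 m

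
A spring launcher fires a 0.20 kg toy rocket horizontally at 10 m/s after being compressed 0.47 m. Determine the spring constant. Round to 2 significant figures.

k = 91 N/m

Spring PE at full compression equals KE at release: ½kx² = ½mv²
k = mv²/x² = (0.20)(10)²/(0.47)² = 90.54 N/m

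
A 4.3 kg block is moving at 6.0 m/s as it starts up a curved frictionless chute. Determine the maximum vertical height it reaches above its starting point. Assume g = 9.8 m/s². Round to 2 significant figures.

h = 1.8 m

Setting KE at the bottom equal to PE gained: ½mv² = mgh
h = v²/(2g) = 6.0²/(2 × 9.8) = 1.837 m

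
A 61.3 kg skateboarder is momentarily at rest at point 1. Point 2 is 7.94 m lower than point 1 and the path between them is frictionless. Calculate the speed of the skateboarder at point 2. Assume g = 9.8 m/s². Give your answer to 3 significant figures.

v = 12.5 m/s

Mechanical energy is conserved (no friction): mgh = ½mv²
v = √(2gh) = √(2 × 9.8 × 7.94) = √155.62 = 12.47 m/s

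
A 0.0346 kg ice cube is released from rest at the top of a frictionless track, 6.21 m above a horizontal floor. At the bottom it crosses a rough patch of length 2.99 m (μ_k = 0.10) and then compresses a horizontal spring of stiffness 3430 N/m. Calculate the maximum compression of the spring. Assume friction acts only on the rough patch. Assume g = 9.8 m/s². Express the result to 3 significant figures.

Initial energy: E₁ = mgh = (0.0346)(9.8)(6.21) = 2.1057 J
Friction removes W_f = μ_k mg d = (0.10)(0.0346)(9.8)(2.99) = 0.1014 J
Energy reaching the spring: E = 2.1057 − 0.1014 = 2.0043 J
At max compression ½kx² = E ⇒ x = √(2E/k) = √(2 × 2.0043/3430) = 0.03419 m

x = 0.0342 m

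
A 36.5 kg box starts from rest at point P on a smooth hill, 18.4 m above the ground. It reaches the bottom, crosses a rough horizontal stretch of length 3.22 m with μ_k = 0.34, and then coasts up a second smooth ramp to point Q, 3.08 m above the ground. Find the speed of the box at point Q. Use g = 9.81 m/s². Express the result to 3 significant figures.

Energy at P: mgh₁ = (36.5)(9.81)(18.4) = 6588.4 J
Friction loss: W_f = μ_k mg d = 392.0 J
At Q: ½mv² + mgh₂ = mgh₁ − W_f
½mv² = 6588.4 − 392.0 − 1102.8 = 5093.5 J
v = √(2 × 5093.5/36.5) = 16.71 m/s

v = 16.7 m/s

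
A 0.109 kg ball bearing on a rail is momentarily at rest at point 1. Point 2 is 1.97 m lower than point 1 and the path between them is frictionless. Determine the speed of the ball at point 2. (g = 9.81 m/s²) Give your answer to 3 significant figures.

v = 6.22 m/s

Equating total energy at the two states: mgh = ½mv²
The mass cancels from both sides.
v = √(2gh) = √(2 × 9.81 × 1.97) = √38.651 = 6.217 m/s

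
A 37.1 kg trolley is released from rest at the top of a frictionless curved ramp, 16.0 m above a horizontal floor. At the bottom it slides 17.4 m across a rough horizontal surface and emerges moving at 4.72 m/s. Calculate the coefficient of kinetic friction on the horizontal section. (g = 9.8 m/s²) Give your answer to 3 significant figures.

Applying the work–energy principle:
mgh = ½mv² + μ_k m g d
mgh = 5817.3 J; ½mv² = 413.26 J
W_f = 5817.3 − 413.26 = 5404 J
μ_k = W_f/(mg·d) = 5404/(363.6 × 17.4) = 0.8542

μ_k = 0.854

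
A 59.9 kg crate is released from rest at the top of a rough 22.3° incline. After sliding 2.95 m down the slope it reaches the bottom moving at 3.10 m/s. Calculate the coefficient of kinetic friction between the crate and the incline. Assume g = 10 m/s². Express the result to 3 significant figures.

μ_k = 0.234

Energy balance down the incline: mg L sinθ − ½mv² = μ_k (mg cosθ) L
mgL sinθ = 670.52 J; ½mv² = 287.82 J
W_f = 670.52 − 287.82 = 382.7 J
μ_k = W_f/(mg cosθ · L) = 382.7/(554.2 × 2.95) = 0.2341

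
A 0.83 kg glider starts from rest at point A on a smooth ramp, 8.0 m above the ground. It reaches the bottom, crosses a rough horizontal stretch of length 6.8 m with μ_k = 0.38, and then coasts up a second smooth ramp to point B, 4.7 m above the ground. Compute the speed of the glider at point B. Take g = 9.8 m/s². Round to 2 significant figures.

Energy at A: mgh₁ = (0.83)(9.8)(8.0) = 65.072 J
Friction loss: W_f = μ_k mg d = 21.02 J
At B: ½mv² + mgh₂ = mgh₁ − W_f
½mv² = 65.072 − 21.02 − 38.230 = 5.8239 J
v = √(2 × 5.8239/0.83) = 3.746 m/s

v = 3.7 m/s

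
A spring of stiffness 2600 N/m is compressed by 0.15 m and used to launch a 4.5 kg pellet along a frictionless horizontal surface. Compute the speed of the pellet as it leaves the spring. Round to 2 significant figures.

The pellet leaves the spring when the spring is at natural length, so ½kx² = ½mv²
v = x√(k/m) = 0.15 × √(2600/4.5) = 3.606 m/s

v = 3.6 m/s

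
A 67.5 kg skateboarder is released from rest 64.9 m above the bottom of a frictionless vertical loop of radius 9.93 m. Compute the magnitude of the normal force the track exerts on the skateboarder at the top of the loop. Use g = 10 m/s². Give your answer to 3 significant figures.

N = 5450 N

Energy from release to top (height 2r): mgh = ½mv_top² + mg(2r)
v_top² = 2g(h − 2r) = 2(10)(64.9 − 19.86) = 900.80 m²/s²
At the top, both N and weight point toward the centre: N + mg = mv_top²/r
N = m(v_top²/r − g) = 67.5(900.80/9.93 − 10) = 5448 N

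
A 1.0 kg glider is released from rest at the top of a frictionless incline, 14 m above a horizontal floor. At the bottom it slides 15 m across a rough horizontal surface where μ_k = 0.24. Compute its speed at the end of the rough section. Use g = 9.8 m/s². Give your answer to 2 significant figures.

Applying the work–energy principle:
mgh = ½mv² + μ_k m g d
W_f = μ_k mg d = (0.24)(1.0)(9.8)(15) = 35.28 J
½mv² = mgh − W_f = 137.20 − 35.28 = 101.92 J
v = √(2 × 101.92/1.0) = 14.28 m/s

v = 14 m/s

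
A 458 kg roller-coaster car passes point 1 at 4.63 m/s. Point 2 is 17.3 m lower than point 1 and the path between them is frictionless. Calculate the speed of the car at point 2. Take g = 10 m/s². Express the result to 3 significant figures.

By conservation of mechanical energy, ½mv₀² + mgh = ½mv²
The mass cancels from both sides.
v² = v₀² + 2gh = (4.63)² + 2(10)(17.3) = 367.44
v = √367.44 = 19.17 m/s

v = 19.2 m/s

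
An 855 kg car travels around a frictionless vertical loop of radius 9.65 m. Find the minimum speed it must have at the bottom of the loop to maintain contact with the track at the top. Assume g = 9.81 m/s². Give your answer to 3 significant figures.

v = 21.8 m/s

At the top: mg = mv_top²/r ⇒ v_top² = gr = 94.67 m²/s²
Energy from bottom to top (height 2r): ½mv_bot² = ½mv_top² + mg(2r)
v_bot² = gr + 4gr = 5gr = 473.3
v_bot = √(5gr) = 21.76 m/s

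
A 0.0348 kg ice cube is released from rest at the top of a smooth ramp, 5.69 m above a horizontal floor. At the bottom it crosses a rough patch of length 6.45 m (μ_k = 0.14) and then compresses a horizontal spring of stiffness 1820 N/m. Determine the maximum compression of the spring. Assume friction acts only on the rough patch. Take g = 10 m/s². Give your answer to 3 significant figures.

x = 0.0428 m

Initial energy: E₁ = mgh = (0.0348)(10)(5.69) = 1.9801 J
Friction removes W_f = μ_k mg d = (0.14)(0.0348)(10)(6.45) = 0.3142 J
Energy reaching the spring: E = 1.9801 − 0.3142 = 1.6659 J
At max compression ½kx² = E ⇒ x = √(2E/k) = √(2 × 1.6659/1820) = 0.04279 m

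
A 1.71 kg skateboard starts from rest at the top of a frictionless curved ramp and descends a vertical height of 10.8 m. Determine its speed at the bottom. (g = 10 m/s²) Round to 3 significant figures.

v = 14.7 m/s

Mechanical energy is conserved (no friction): mgh = ½mv²
The mass cancels from both sides.
v = √(2gh) = √(2 × 10 × 10.8) = √216.00 = 14.70 m/s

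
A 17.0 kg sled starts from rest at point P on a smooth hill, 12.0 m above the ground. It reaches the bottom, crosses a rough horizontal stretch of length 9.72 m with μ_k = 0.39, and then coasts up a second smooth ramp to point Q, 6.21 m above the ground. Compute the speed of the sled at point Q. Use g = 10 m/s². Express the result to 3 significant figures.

Energy at P: mgh₁ = (17.0)(10)(12.0) = 2040.0 J
Friction loss: W_f = μ_k mg d = 644.4 J
At Q: ½mv² + mgh₂ = mgh₁ − W_f
½mv² = 2040.0 − 644.4 − 1055.7 = 339.86 J
v = √(2 × 339.86/17.0) = 6.323 m/s

v = 6.32 m/s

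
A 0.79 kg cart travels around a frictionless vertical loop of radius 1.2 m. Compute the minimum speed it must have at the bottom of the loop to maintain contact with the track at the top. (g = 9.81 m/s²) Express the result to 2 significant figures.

v = 7.7 m/s

At the top: mg = mv_top²/r ⇒ v_top² = gr = 11.77 m²/s²
Energy from bottom to top (height 2r): ½mv_bot² = ½mv_top² + mg(2r)
v_bot² = gr + 4gr = 5gr = 58.86
v_bot = √(5gr) = 7.672 m/s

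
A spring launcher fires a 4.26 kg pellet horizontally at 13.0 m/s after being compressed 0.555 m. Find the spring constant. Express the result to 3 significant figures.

k = 2340 N/m

Spring PE at full compression equals KE at release: ½kx² = ½mv²
k = mv²/x² = (4.26)(13.0)²/(0.555)² = 2337 N/m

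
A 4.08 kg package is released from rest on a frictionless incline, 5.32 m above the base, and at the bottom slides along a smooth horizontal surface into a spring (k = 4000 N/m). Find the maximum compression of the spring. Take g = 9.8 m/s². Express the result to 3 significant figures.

Energy conservation (no friction) from release to max compression: mgh = ½kx²
x = √(2mgh/k) = √(2 × 4.08 × 9.8 × 5.32 / 4000) = 0.3261 m

x = 0.326 m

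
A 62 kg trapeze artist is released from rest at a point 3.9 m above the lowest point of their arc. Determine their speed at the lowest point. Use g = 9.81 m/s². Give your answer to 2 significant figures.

v = 8.7 m/s

Mechanical energy is conserved (no friction): mgh = ½mv²
v = √(2gh) = √(2 × 9.81 × 3.9) = √76.518 = 8.747 m/s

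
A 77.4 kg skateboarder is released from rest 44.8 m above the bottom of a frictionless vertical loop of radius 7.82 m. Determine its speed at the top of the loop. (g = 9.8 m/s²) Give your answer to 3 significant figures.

Energy conservation: mgh = ½mv_top² + mg(2r)
v_top² = 2g(h − 2r) = 2(9.8)(44.8 − 15.64) = 571.5
v_top = 23.91 m/s

v = 23.9 m/s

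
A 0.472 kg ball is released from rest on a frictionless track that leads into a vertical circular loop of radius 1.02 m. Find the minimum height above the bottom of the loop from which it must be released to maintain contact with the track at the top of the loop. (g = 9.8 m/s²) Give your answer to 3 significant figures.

h = 2.55 m

At the top, for minimum speed gravity alone supplies the centripetal force: mg = mv_top²/r ⇒ v_top² = gr = 9.996 m²/s²
Energy conservation from release height h to the top (height 2r): mgh = ½mv_top² + mg(2r)
h = v_top²/(2g) + 2r = r/2 + 2r = 5r/2 = 2.550 m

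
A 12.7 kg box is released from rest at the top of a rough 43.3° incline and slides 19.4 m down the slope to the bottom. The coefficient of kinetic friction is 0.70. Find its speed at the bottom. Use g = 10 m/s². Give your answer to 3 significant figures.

Taking the bottom as reference, mgh = ½mv² + μ_k N L with h = L sinθ, N = mg cosθ:
mgh = mgL sinθ = (12.7)(10)(19.4)sin43.3° = 1689.7 J
W_f = μ_k mg cosθ · L = (0.70)(12.7)(10)cos43.3°·19.4 = 1255 J
½mv² = 1689.7 − 1255 = 434.56 J
v = √(2 × 434.56/12.7) = 8.273 m/s

v = 8.27 m/s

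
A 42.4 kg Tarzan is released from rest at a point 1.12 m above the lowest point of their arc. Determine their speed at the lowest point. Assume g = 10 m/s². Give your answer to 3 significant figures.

Equating total energy at the two states: mgh = ½mv²
v = √(2gh) = √(2 × 10 × 1.12) = √22.400 = 4.733 m/s

v = 4.73 m/s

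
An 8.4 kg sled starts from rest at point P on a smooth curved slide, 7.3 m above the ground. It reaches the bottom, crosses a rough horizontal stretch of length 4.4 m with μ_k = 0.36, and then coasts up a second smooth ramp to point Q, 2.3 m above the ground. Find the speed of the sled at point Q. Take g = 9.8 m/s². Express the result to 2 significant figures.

v = 8.2 m/s

Energy at P: mgh₁ = (8.4)(9.8)(7.3) = 600.94 J
Friction loss: W_f = μ_k mg d = 130.4 J
At Q: ½mv² + mgh₂ = mgh₁ − W_f
½mv² = 600.94 − 130.4 − 189.34 = 281.21 J
v = √(2 × 281.21/8.4) = 8.183 m/s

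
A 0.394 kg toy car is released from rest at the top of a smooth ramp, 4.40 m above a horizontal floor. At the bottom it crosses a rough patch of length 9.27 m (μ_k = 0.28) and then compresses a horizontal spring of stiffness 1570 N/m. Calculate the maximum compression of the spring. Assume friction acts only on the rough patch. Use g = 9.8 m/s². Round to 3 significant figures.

x = 0.0942 m

Initial energy: E₁ = mgh = (0.394)(9.8)(4.40) = 16.989 J
Friction removes W_f = μ_k mg d = (0.28)(0.394)(9.8)(9.27) = 10.02 J
Energy reaching the spring: E = 16.989 − 10.02 = 6.9671 J
At max compression ½kx² = E ⇒ x = √(2E/k) = √(2 × 6.9671/1570) = 0.09421 m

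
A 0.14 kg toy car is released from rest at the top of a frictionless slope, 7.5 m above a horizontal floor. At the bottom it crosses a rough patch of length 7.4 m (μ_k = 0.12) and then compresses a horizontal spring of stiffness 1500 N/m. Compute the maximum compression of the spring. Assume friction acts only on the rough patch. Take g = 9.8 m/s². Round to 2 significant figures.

x = 0.11 m

Initial energy: E₁ = mgh = (0.14)(9.8)(7.5) = 10.290 J
Friction removes W_f = μ_k mg d = (0.12)(0.14)(9.8)(7.4) = 1.218 J
Energy reaching the spring: E = 10.290 − 1.218 = 9.0717 J
At max compression ½kx² = E ⇒ x = √(2E/k) = √(2 × 9.0717/1500) = 0.1100 m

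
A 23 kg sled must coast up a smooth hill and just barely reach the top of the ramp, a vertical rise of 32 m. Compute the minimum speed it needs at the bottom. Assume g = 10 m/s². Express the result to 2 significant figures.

At the top it is momentarily at rest, so all KE converts to PE: ½mv² = mgh
v = √(2gh) = √(2 × 10 × 32) = 25.30 m/s

v = 25 m/s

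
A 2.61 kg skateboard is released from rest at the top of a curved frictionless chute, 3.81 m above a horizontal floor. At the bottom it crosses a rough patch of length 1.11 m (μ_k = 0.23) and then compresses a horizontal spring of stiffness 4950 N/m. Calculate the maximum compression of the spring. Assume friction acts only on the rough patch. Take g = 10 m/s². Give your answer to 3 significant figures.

x = 0.194 m

Initial energy: E₁ = mgh = (2.61)(10)(3.81) = 99.441 J
Friction removes W_f = μ_k mg d = (0.23)(2.61)(10)(1.11) = 6.663 J
Energy reaching the spring: E = 99.441 − 6.663 = 92.778 J
At max compression ½kx² = E ⇒ x = √(2E/k) = √(2 × 92.778/4950) = 0.1936 m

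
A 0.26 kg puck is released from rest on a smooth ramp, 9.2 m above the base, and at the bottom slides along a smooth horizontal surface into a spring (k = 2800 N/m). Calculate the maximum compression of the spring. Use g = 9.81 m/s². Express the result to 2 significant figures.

Gravitational PE at the top equals spring PE at max compression: mgh = ½kx²
x = √(2mgh/k) = √(2 × 0.26 × 9.81 × 9.2 / 2800) = 0.1295 m

x = 0.13 m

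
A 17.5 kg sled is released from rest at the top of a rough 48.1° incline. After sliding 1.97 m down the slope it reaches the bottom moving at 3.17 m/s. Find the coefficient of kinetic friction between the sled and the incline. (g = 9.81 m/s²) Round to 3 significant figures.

The energy dissipated by friction is the PE lost minus the KE gained:
mgL sinθ = 251.73 J; ½mv² = 87.928 J
W_f = 251.73 − 87.928 = 163.8 J
μ_k = W_f/(mg cosθ · L) = 163.8/(114.7 × 1.97) = 0.7252

μ_k = 0.725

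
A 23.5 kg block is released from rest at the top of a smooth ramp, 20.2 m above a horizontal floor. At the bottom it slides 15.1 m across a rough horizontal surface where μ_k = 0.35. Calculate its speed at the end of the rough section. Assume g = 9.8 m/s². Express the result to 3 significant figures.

v = 17.1 m/s

Applying the work–energy principle:
mgh = ½mv² + μ_k m g d
W_f = μ_k mg d = (0.35)(23.5)(9.8)(15.1) = 1217 J
½mv² = mgh − W_f = 4652.1 − 1217 = 3434.9 J
v = √(2 × 3434.9/23.5) = 17.10 m/s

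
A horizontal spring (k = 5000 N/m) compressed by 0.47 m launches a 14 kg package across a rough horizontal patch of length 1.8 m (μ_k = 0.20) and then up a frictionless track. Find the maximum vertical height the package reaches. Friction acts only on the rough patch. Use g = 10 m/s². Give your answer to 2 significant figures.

Spring energy: E₀ = ½kx² = ½(5000)(0.47)² = 552.25 J
Friction: W_f = μ_k mg d = (0.20)(14)(10)(1.8) = 50.40 J
Energy at base of ramp: E = 552.25 − 50.40 = 501.85 J
At max height all remaining energy is PE: mgh = E ⇒ h = E/(mg) = 501.85/(14 × 10) = 3.585 m

h = 3.6 m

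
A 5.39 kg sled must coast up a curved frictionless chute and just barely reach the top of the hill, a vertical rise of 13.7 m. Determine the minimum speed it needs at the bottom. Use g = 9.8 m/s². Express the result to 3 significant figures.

v = 16.4 m/s

At the top it is momentarily at rest, so all KE converts to PE: ½mv² = mgh
v = √(2gh) = √(2 × 9.8 × 13.7) = 16.39 m/s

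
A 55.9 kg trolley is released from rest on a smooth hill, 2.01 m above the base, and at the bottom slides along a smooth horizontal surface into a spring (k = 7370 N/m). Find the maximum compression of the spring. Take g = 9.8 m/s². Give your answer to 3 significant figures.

Gravitational PE at the top equals spring PE at max compression: mgh = ½kx²
x = √(2mgh/k) = √(2 × 55.9 × 9.8 × 2.01 / 7370) = 0.5466 m

x = 0.547 m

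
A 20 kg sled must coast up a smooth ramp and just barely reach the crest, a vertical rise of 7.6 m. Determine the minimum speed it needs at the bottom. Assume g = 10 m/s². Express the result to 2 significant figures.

v = 12 m/s

At the top it is momentarily at rest, so all KE converts to PE: ½mv² = mgh
v = √(2gh) = √(2 × 10 × 7.6) = 12.33 m/s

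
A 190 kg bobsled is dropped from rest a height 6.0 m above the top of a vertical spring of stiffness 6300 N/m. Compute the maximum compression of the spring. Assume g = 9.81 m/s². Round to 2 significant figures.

Measuring PE from the top of the relaxed spring, at max compression the bobsled has dropped H + x with zero KE, so:
mg(H + x) = ½kx²
½(6300)x² − (190)(9.81)x − (190)(9.81)(6.0) = 0
3150x² − 1864x − 11183 = 0
x = [1864 + √(3.474e+06 + 1.4091e+08)]/(2 × 3150) = 2.203 m

x = 2.2 m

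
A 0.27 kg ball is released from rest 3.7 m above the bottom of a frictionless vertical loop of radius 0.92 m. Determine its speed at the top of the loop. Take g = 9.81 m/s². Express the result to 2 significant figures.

Energy conservation: mgh = ½mv_top² + mg(2r)
v_top² = 2g(h − 2r) = 2(9.81)(3.7 − 1.840) = 36.49
v_top = 6.041 m/s

v = 6.0 m/s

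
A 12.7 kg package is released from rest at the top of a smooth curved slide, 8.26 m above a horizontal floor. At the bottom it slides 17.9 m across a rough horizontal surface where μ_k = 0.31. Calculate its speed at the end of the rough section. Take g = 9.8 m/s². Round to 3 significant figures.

v = 7.29 m/s

Energy at the top = energy at the end + work done against friction:
mgh = ½mv² + μ_k m g d
W_f = μ_k mg d = (0.31)(12.7)(9.8)(17.9) = 690.6 J
½mv² = mgh − W_f = 1028.0 − 690.6 = 337.41 J
v = √(2 × 337.41/12.7) = 7.289 m/s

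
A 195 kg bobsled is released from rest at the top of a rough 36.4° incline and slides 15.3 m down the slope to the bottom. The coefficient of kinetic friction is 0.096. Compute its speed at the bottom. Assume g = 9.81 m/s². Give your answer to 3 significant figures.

v = 12.4 m/s

Work–energy: mg(L sinθ) − μ_k(mg cosθ)L = ½mv²
mgh = mgL sinθ = (195)(9.81)(15.3)sin36.4° = 17368 J
W_f = μ_k mg cosθ · L = (0.096)(195)(9.81)cos36.4°·15.3 = 2262 J
½mv² = 17368 − 2262 = 15107 J
v = √(2 × 15107/195) = 12.45 m/s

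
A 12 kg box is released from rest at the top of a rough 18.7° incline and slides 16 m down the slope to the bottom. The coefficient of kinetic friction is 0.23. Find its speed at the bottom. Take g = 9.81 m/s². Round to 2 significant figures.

Work–energy: mg(L sinθ) − μ_k(mg cosθ)L = ½mv²
mgh = mgL sinθ = (12)(9.81)(16)sin18.7° = 603.88 J
W_f = μ_k mg cosθ · L = (0.23)(12)(9.81)cos18.7°·16 = 410.3 J
½mv² = 603.88 − 410.3 = 193.54 J
v = √(2 × 193.54/12) = 5.680 m/s

v = 5.7 m/s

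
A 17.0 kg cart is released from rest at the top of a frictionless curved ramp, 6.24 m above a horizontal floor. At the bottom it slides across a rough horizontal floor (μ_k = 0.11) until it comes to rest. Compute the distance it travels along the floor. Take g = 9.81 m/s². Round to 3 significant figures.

Energy bookkeeping (friction removes W_f = μ_k N d):
At rest all PE has been dissipated by friction: mgh = μ_k m g d
d = h/μ_k = 6.24/0.11 = 56.73 m

d = 56.7 m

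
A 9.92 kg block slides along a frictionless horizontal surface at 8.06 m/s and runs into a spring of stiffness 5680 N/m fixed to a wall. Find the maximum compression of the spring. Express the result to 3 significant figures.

x = 0.337 m

Conservation of energy between contact and max compression: ½mv² = ½kx²
x = v√(m/k) = 8.06 × √(9.92/5680) = 0.3368 m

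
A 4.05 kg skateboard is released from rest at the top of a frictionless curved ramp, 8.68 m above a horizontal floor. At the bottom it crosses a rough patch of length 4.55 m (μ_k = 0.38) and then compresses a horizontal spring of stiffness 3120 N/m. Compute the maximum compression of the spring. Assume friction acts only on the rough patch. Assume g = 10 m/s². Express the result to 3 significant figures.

x = 0.425 m

Initial energy: E₁ = mgh = (4.05)(10)(8.68) = 351.54 J
Friction removes W_f = μ_k mg d = (0.38)(4.05)(10)(4.55) = 70.02 J
Energy reaching the spring: E = 351.54 − 70.02 = 281.52 J
At max compression ½kx² = E ⇒ x = √(2E/k) = √(2 × 281.52/3120) = 0.4248 m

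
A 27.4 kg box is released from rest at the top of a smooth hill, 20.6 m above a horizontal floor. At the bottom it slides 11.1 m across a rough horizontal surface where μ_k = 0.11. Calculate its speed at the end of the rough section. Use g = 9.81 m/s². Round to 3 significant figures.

v = 19.5 m/s

Energy at the top = energy at the end + work done against friction:
mgh = ½mv² + μ_k m g d
W_f = μ_k mg d = (0.11)(27.4)(9.81)(11.1) = 328.2 J
½mv² = mgh − W_f = 5537.2 − 328.2 = 5209.0 J
v = √(2 × 5209.0/27.4) = 19.50 m/s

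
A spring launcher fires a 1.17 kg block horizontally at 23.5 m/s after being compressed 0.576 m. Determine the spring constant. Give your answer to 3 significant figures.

k = 1950 N/m

Spring PE at full compression equals KE at release: ½kx² = ½mv²
k = mv²/x² = (1.17)(23.5)²/(0.576)² = 1947 N/m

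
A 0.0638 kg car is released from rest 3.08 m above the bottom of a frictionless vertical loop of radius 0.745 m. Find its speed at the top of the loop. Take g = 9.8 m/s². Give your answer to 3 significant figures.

v = 5.58 m/s

Energy conservation: mgh = ½mv_top² + mg(2r)
v_top² = 2g(h − 2r) = 2(9.8)(3.08 − 1.490) = 31.16
v_top = 5.582 m/s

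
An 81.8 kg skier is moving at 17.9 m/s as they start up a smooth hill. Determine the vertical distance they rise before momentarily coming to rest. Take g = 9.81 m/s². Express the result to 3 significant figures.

By energy conservation, ½mv² = mgh
h = v²/(2g) = 17.9²/(2 × 9.81) = 16.33 m

h = 16.3 m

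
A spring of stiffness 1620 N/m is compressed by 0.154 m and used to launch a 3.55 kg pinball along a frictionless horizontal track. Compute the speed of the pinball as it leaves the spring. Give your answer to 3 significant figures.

Spring PE converts entirely to kinetic energy: ½kx² = ½mv²
v = x√(k/m) = 0.154 × √(1620/3.55) = 3.290 m/s

v = 3.29 m/s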